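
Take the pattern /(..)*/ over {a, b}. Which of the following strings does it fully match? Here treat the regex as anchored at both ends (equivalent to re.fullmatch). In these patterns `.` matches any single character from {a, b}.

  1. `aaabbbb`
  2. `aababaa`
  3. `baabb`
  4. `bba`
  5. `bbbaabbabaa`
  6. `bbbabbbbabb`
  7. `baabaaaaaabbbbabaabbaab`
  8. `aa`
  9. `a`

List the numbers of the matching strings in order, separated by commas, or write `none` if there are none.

8

1 → no match
2 → no match
3 → no match
4 → no match
5 → no match
6 → no match
7 → no match
8 → match
9 → no match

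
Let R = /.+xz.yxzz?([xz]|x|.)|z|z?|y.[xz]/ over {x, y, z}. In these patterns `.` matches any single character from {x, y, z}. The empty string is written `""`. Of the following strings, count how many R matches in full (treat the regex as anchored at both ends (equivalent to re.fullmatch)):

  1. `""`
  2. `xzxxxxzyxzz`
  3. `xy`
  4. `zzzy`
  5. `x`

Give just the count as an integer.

1 → match
2 → no match
3 → no match
4 → no match
5 → no match
Total matched: 1

1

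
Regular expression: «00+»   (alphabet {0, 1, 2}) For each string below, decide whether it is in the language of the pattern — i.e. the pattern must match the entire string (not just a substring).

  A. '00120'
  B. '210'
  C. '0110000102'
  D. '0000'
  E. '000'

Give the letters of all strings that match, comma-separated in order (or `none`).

D, E

A → no match
B → no match — must start with '00'
C → no match — must start with '00'
D → match
E → match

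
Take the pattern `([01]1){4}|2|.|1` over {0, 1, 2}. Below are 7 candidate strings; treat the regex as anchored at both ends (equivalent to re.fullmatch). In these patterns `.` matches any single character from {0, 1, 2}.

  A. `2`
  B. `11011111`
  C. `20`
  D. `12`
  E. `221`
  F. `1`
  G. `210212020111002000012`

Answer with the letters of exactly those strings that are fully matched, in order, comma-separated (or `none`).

A, B, F

A. `2` → match
B. `11011111` → match
C. `20` → no match
D. `12` → no match
E. `221` → no match
F. `1` → match
G → no match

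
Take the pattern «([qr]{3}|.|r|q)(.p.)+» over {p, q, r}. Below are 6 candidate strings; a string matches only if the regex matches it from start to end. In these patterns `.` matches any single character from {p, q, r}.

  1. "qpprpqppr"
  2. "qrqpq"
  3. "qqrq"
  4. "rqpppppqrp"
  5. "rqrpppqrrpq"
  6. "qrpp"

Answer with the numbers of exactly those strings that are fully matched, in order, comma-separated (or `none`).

6

1. "qpprpqppr" → no match
2. "qrqpq" → no match
3. "qqrq" → no match
4. "rqpppppqrp" → no match
5. "rqrpppqrrpq" → no match
6. "qrpp" → match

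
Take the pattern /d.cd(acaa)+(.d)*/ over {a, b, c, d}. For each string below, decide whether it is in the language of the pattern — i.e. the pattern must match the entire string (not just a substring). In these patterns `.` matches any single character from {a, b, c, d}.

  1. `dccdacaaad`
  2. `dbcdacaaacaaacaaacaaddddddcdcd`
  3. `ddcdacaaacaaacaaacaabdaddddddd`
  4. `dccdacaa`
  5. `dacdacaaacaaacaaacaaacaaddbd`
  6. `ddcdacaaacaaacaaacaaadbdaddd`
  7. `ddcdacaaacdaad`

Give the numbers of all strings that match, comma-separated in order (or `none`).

1, 2, 3, 4, 5, 6

1. `dccdacaaad` → match
2 → match
3 → match
4. `dccdacaa` → match
5 → match
6 → match
7 → no match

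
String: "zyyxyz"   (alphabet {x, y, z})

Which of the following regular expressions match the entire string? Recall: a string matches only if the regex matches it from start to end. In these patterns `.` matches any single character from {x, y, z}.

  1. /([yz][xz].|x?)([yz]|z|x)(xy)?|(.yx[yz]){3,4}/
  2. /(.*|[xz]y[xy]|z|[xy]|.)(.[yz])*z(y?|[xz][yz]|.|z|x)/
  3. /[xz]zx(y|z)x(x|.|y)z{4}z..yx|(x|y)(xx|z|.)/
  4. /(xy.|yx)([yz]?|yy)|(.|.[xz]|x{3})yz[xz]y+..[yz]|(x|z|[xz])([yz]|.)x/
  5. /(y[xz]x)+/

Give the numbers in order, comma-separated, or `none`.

1 → no match
2 → match
3 → no match
4 → no match
5 → no match — must start with "y"

2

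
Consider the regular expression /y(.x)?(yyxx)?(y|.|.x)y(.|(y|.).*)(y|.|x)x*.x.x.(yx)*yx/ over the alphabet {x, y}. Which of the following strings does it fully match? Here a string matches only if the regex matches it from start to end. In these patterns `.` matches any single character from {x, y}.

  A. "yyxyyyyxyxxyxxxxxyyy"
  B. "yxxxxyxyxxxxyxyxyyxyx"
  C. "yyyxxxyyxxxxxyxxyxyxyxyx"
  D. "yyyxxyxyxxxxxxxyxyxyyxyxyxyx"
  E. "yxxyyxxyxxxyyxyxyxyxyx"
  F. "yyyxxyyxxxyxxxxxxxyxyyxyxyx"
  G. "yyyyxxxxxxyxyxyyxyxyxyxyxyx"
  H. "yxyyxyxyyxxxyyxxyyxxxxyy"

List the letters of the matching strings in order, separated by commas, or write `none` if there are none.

A → no match — must end with "yx"
B → match
C → match
D → match
E → match
F → match
G → match
H → no match — must end with "yx"

B, C, D, E, F, G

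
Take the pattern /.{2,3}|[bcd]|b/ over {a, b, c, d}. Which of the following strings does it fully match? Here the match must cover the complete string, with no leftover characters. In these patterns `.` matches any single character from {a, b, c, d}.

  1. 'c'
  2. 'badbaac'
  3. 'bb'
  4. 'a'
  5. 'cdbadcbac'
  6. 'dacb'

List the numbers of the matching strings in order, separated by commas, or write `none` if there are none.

1 → match
2 → no match
3 → match
4 → no match
5 → no match
6 → no match

1, 3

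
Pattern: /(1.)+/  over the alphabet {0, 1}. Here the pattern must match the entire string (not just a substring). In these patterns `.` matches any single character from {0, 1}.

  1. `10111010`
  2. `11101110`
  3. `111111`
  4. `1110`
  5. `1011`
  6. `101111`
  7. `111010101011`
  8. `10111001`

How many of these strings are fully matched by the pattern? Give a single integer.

1 → match
2 → match
3 → match
4 → match
5 → match
6 → match
7 → match
8 → no match
Total matched: 7

7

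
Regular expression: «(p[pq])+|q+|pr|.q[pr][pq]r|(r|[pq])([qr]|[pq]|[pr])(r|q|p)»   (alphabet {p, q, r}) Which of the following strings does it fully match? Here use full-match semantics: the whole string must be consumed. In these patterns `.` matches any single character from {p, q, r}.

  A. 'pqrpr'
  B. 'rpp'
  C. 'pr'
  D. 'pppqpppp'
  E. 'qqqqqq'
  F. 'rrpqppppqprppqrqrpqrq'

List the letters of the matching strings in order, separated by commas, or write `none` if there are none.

A → match
B → match
C → match
D → match
E → match
F → no match

A, B, C, D, E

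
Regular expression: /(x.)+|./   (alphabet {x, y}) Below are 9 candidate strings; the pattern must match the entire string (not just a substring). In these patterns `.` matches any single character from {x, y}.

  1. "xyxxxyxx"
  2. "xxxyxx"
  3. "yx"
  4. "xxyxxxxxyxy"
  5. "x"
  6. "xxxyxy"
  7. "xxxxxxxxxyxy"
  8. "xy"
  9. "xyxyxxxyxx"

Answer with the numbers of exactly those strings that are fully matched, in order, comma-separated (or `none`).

1, 2, 5, 6, 7, 8, 9

1. "xyxxxyxx" → match
2. "xxxyxx" → match
3. "yx" → no match
4. "xxyxxxxxyxy" → no match
5. "x" → match
6. "xxxyxy" → match
7. "xxxxxxxxxyxy" → match
8. "xy" → match
9. "xyxyxxxyxx" → match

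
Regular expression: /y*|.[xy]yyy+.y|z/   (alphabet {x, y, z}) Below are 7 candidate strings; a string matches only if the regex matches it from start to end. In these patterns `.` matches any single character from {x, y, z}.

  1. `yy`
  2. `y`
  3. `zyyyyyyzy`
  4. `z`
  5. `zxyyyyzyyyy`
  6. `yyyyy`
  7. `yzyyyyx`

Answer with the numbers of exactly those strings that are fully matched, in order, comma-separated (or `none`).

1, 2, 3, 4, 6

1 → match
2 → match
3 → match
4 → match
5 → no match
6 → match
7 → no match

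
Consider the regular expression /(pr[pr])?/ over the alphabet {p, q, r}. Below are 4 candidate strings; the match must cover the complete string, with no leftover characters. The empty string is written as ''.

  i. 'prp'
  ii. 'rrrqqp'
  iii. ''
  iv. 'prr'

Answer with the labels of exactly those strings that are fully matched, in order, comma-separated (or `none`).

i → match
ii → no match
iii → match
iv → match

i, iii, iv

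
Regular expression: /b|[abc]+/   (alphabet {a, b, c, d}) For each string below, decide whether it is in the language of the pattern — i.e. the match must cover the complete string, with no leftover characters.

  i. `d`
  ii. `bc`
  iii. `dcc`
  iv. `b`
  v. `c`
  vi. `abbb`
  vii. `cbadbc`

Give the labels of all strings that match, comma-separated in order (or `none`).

i → no match
ii → match
iii → no match
iv → match
v → match
vi → match
vii → no match

ii, iv, v, vi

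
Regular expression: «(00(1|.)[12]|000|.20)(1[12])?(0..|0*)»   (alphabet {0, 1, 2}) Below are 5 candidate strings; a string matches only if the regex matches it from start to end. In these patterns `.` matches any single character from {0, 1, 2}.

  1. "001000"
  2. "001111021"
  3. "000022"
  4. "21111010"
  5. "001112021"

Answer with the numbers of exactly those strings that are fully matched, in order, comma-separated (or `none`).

1 → no match
2 → match
3 → match
4 → no match
5 → match

2, 3, 5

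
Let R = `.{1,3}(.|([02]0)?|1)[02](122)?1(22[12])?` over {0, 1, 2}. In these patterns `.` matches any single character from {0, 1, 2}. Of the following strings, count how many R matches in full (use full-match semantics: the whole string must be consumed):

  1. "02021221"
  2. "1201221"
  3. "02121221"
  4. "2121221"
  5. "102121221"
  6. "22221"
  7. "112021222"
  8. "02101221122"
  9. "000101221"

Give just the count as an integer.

1 → match
2 → match
3 → match
4 → match
5 → match
6 → match
7 → match
8 → no match
9 → match
Total matched: 8

8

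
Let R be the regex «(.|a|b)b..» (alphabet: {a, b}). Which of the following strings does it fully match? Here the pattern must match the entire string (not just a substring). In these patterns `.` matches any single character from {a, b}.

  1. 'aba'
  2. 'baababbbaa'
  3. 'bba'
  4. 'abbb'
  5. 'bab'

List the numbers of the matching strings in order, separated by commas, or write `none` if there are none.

1 → no match
2 → no match
3 → no match
4 → match
5 → no match

4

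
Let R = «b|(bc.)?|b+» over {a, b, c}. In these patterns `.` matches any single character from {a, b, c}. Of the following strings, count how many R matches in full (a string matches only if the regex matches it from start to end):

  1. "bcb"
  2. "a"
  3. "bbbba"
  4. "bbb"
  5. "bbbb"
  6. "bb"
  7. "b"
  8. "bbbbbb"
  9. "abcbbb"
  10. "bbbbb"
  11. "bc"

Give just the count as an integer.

7

1 → match
2 → no match
3 → no match
4 → match
5 → match
6 → match
7 → match
8 → match
9 → no match
10 → match
11 → no match
Total matched: 7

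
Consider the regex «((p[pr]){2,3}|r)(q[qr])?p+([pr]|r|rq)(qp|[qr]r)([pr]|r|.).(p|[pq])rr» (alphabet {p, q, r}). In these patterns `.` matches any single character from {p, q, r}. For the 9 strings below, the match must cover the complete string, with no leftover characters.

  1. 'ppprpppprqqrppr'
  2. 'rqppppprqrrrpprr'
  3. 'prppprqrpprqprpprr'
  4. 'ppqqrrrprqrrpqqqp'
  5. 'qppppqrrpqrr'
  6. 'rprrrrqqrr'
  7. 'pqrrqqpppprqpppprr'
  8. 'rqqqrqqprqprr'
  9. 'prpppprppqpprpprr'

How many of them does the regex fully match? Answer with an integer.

1 → no match — must end with 'rr'
2 → no match
3 → match
4 → no match — must end with 'rr'
5 → no match
6 → match
7 → no match
8 → no match
9 → no match
Total matched: 2

2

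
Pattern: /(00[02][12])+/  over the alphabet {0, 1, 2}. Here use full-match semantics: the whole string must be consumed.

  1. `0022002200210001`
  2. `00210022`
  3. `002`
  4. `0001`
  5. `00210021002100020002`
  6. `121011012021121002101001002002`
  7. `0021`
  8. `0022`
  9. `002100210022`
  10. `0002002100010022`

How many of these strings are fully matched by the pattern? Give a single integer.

1 → match
2. `00210022` → match
3. `002` → no match
4. `0001` → match
5 → match
6 → no match — must start with `00`
7. `0021` → match
8. `0022` → match
9. `002100210022` → match
10 → match
Total matched: 8

8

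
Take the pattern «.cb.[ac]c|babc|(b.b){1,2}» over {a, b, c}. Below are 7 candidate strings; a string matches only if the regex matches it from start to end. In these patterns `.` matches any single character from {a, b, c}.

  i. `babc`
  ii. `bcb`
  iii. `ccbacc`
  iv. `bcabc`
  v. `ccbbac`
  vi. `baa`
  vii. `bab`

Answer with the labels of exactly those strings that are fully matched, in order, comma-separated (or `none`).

i. `babc` → match
ii. `bcb` → match
iii. `ccbacc` → match
iv. `bcabc` → no match
v. `ccbbac` → match
vi. `baa` → no match
vii. `bab` → match

i, ii, iii, v, vii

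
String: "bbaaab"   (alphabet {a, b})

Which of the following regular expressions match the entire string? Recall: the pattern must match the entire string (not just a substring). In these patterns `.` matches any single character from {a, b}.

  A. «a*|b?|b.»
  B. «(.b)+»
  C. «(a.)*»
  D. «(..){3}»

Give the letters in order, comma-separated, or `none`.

A → no match
B → no match
C → no match
D → match

D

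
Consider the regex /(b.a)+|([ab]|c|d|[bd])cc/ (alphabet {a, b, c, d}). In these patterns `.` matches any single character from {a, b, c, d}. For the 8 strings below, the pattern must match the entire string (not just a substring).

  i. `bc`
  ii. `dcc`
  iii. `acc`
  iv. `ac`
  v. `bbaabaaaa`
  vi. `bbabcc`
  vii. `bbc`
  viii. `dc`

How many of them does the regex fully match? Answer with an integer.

2

i → no match
ii → match
iii → match
iv → no match
v → no match
vi → no match
vii → no match
viii → no match
Total matched: 2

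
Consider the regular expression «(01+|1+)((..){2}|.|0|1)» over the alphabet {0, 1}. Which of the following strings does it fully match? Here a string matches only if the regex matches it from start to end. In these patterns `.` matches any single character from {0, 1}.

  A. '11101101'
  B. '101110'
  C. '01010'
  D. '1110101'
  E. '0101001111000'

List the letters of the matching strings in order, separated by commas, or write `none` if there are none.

D

A → no match
B → no match
C → no match
D → match
E → no match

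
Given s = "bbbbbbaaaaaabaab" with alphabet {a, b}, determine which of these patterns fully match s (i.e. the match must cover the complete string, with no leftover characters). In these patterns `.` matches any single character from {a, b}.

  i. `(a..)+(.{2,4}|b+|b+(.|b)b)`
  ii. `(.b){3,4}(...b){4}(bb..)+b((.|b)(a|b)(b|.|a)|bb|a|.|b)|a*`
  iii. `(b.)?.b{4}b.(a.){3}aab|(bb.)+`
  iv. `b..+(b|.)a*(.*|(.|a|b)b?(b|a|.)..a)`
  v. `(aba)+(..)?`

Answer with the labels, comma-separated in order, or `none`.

iii, iv

i → no match — must start with "a"
ii → no match
iii → match
iv → match
v → no match — must start with "aba"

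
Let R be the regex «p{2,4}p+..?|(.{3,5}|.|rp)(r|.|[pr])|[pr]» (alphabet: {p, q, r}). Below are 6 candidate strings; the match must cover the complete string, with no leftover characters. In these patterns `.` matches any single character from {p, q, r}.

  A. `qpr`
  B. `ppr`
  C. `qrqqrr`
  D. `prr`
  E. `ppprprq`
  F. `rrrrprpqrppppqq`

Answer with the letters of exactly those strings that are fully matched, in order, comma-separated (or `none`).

C

A → no match
B → no match
C → match
D → no match
E → no match
F → no match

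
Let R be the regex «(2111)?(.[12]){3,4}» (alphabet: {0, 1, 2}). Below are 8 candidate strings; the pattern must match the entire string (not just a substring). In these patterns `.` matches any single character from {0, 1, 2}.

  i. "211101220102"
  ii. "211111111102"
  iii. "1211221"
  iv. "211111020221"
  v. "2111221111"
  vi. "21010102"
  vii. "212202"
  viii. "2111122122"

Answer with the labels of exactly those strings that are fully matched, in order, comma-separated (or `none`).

i, ii, iv, v, vi, vii, viii

i. "211101220102" → match
ii. "211111111102" → match
iii. "1211221" → no match
iv. "211111020221" → match
v. "2111221111" → match
vi. "21010102" → match
vii. "212202" → match
viii. "2111122122" → match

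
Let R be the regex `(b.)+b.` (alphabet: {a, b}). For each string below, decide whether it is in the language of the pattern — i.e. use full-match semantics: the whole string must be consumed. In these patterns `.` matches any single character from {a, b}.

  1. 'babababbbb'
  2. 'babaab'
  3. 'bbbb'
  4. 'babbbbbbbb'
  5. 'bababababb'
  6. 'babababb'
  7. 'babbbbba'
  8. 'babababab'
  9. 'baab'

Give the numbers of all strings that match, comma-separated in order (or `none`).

1, 3, 4, 5, 6, 7

1 → match
2 → no match
3 → match
4 → match
5 → match
6 → match
7 → match
8 → no match
9 → no match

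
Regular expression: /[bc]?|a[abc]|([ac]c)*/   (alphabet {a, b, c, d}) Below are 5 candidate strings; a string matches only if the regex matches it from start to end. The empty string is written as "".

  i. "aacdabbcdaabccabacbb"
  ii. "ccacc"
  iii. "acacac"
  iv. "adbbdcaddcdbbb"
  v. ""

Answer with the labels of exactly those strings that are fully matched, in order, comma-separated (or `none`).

iii, v

i → no match
ii → no match
iii → match
iv → no match
v → match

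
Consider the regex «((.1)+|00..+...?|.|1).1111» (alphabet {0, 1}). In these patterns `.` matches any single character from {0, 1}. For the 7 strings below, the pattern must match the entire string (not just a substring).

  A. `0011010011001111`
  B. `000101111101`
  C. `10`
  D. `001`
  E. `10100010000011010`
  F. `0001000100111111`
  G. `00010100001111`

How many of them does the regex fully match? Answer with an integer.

A → match
B → no match — must end with `1111`
C → no match — must end with `1111`
D → no match — must end with `1111`
E → no match — must end with `1111`
F → match
G → match
Total matched: 3

3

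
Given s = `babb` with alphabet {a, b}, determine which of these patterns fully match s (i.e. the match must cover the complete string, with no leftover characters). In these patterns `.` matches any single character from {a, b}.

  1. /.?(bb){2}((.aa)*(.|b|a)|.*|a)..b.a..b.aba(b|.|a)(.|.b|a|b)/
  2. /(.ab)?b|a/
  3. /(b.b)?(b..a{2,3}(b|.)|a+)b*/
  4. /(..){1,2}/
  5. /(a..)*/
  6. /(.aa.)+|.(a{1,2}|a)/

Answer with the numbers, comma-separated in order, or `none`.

2, 4

1 → no match
2 → match
3 → no match
4 → match
5 → no match
6 → no match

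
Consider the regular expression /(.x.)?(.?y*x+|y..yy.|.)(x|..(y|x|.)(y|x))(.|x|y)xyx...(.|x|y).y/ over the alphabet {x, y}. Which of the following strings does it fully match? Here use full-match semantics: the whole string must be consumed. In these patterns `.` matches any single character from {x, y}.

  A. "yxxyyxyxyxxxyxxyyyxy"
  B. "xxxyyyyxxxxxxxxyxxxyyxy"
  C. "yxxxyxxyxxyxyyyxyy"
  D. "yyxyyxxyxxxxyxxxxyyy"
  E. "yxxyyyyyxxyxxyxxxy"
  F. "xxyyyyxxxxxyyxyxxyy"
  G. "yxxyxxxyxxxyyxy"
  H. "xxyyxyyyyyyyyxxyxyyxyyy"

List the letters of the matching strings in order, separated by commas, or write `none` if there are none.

A → match
B → match
C → match
D → match
E → match
F → no match
G → match
H → match

A, B, C, D, E, G, H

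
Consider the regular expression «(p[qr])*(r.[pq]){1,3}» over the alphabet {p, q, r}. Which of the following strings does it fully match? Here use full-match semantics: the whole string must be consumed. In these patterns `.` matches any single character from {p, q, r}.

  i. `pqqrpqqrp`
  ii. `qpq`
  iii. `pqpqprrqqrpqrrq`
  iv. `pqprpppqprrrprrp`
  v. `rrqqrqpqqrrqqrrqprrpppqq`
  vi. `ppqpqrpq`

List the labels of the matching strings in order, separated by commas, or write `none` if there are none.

iii

i. `pqqrpqqrp` → no match
ii. `qpq` → no match
iii → match
iv → no match
v → no match
vi. `ppqpqrpq` → no match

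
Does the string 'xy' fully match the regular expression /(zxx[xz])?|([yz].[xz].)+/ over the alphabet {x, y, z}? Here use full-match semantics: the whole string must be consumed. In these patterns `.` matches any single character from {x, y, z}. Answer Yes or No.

No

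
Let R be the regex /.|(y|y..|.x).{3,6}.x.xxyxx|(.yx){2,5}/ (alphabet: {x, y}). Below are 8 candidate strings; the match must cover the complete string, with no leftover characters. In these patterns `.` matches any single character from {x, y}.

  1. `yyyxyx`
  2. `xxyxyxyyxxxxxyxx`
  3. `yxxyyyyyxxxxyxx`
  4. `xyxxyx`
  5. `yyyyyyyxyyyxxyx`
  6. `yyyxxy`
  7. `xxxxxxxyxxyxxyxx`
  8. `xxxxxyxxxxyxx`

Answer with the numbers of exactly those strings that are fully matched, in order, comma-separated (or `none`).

2, 3, 4, 7, 8

1 → no match
2 → match
3 → match
4 → match
5 → no match
6 → no match
7 → match
8 → match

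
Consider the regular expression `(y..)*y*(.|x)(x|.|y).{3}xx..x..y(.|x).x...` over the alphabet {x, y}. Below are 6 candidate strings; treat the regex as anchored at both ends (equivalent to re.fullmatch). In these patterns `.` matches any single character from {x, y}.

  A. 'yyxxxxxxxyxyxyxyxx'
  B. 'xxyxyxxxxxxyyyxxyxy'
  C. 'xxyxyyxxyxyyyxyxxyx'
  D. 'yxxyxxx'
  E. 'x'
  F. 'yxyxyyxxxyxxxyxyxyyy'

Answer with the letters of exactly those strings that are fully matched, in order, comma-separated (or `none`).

A → no match
B → match
C → no match
D. 'yxxyxxx' → no match
E. 'x' → no match
F → match

B, F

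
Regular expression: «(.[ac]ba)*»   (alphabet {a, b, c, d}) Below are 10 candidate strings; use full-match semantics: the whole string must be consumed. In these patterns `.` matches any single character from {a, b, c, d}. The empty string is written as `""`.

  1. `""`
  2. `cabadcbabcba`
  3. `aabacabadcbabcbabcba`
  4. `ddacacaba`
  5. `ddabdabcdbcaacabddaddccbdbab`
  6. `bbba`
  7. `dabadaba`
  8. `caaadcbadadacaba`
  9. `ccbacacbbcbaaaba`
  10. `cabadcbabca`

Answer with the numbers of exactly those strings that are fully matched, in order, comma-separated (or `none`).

1, 2, 3, 7

1 → match
2 → match
3 → match
4 → no match
5 → no match
6 → no match
7 → match
8 → no match
9 → no match
10 → no match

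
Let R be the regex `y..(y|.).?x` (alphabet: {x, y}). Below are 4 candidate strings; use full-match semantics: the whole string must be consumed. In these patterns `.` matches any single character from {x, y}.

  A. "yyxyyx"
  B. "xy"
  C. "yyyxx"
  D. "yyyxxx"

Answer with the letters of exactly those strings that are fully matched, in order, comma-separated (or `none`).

A, C, D

A → match
B → no match — must start with "y"
C → match
D → match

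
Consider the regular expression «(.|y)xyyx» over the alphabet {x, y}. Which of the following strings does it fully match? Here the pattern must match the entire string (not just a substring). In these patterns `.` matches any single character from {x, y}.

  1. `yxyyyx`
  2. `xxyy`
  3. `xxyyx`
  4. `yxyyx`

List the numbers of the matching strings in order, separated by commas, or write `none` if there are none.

1 → no match — must end with `xyyx`
2 → no match — must end with `xyyx`
3 → match
4 → match

3, 4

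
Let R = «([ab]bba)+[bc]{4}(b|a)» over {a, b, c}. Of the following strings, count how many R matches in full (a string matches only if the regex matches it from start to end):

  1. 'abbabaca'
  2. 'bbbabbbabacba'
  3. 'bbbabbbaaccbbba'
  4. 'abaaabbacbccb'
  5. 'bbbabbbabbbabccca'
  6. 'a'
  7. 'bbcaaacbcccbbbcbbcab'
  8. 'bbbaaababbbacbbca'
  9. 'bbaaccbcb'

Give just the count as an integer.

1

1 → no match
2 → no match
3 → no match
4 → no match
5 → match
6 → no match
7 → no match
8 → no match
9 → no match
Total matched: 1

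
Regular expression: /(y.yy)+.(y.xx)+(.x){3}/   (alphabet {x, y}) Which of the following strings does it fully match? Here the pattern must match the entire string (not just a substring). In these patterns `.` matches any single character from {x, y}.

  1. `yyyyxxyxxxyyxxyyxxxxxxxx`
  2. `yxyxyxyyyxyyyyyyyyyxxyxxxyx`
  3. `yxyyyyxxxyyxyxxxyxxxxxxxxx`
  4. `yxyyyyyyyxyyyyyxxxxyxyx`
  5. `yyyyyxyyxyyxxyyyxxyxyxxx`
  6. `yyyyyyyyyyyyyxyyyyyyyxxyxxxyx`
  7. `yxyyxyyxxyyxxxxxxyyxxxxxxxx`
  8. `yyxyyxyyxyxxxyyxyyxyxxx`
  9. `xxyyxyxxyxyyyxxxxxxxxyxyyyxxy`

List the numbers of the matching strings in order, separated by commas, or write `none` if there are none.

4

1 → no match
2 → no match
3 → no match
4 → match
5 → no match
6 → no match
7 → no match
8 → no match
9 → no match — must start with `y`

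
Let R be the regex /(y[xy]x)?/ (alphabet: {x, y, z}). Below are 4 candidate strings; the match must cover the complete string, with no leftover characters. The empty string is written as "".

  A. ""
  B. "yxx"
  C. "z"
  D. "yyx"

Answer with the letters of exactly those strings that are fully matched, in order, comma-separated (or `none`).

A, B, D

A → match
B → match
C → no match
D → match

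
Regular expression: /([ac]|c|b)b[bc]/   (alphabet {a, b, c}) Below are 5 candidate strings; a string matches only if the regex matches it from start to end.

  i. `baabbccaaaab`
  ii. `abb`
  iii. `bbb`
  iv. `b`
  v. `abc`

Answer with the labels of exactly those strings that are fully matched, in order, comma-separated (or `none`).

ii, iii, v

i → no match
ii → match
iii → match
iv → no match
v → match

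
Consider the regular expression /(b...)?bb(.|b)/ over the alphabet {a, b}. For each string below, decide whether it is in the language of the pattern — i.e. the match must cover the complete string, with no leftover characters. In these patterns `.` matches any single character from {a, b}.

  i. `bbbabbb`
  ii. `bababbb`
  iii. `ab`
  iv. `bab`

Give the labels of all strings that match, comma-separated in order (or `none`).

i → match
ii → match
iii → no match
iv → no match

i, ii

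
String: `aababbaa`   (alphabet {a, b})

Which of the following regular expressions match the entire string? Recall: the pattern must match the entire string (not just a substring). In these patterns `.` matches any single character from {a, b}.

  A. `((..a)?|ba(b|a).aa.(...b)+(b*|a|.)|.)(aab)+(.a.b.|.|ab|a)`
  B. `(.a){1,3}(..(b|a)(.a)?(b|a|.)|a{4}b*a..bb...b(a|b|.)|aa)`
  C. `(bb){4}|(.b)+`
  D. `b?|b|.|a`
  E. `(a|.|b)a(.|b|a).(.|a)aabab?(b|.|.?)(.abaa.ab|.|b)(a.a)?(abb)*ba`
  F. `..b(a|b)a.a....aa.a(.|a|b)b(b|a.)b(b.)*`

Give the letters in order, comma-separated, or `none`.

B

A → no match
B → match
C → no match
D → no match
E → no match — must end with `ba`
F → no match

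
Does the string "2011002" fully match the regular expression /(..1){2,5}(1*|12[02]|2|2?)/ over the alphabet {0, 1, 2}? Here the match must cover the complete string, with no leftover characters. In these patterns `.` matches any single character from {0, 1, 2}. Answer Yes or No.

No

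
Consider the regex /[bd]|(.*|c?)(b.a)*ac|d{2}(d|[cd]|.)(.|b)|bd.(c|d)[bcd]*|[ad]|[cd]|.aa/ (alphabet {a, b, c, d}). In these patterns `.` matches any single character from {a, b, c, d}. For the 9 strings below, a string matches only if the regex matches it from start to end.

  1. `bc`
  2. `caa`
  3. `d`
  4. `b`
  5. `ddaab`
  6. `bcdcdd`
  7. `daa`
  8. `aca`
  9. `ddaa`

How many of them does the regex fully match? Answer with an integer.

1. `bc` → no match
2. `caa` → match
3. `d` → match
4. `b` → match
5. `ddaab` → no match
6. `bcdcdd` → no match
7. `daa` → match
8. `aca` → no match
9. `ddaa` → match
Total matched: 5

5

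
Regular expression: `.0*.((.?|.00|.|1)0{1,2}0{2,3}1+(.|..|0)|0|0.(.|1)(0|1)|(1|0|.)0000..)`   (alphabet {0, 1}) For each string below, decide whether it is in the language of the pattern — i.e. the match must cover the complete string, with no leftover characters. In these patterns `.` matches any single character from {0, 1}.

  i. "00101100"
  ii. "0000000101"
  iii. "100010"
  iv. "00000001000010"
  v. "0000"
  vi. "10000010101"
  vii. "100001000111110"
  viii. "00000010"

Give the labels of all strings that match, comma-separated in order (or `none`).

ii, iii, iv, v, vi, vii, viii

i → no match
ii → match
iii → match
iv → match
v → match
vi → match
vii → match
viii → match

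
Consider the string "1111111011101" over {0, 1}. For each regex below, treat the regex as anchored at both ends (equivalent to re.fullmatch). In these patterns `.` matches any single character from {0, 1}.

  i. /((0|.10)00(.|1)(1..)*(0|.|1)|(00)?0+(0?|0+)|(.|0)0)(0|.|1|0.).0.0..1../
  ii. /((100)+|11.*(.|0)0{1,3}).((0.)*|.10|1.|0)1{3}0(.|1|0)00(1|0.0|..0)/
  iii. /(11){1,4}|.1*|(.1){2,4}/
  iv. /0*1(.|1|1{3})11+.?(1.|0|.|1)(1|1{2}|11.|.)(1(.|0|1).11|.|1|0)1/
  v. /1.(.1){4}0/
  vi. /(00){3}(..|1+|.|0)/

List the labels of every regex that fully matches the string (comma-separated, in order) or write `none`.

iv

i → no match
ii → no match
iii → no match
iv → match
v → no match — must end with "10"
vi → no match — must start with "00"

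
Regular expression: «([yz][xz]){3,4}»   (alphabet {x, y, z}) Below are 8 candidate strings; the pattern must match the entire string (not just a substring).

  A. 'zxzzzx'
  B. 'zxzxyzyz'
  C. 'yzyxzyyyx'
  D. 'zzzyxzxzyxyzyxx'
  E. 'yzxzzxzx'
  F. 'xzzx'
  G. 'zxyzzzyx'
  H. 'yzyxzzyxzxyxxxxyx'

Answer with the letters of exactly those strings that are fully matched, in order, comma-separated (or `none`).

A, B, G

A → match
B → match
C → no match
D → no match
E → no match
F → no match
G → match
H → no match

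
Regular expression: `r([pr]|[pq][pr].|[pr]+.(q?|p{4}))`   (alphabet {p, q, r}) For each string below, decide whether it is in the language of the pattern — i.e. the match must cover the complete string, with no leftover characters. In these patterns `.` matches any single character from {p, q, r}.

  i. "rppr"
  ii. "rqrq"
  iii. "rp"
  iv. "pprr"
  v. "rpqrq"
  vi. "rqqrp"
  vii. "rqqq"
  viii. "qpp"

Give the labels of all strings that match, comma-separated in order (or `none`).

i, ii, iii

i. "rppr" → match
ii. "rqrq" → match
iii. "rp" → match
iv. "pprr" → no match — must start with "r"
v. "rpqrq" → no match
vi. "rqqrp" → no match
vii. "rqqq" → no match
viii. "qpp" → no match — must start with "r"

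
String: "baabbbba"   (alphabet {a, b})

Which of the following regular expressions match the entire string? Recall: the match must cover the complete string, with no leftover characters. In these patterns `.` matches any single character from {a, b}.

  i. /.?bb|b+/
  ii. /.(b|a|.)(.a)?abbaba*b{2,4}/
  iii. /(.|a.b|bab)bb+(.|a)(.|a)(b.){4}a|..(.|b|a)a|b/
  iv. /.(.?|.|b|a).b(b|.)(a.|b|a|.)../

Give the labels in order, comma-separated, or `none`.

iv

i → no match
ii → no match — must end with "b"
iii → no match
iv → match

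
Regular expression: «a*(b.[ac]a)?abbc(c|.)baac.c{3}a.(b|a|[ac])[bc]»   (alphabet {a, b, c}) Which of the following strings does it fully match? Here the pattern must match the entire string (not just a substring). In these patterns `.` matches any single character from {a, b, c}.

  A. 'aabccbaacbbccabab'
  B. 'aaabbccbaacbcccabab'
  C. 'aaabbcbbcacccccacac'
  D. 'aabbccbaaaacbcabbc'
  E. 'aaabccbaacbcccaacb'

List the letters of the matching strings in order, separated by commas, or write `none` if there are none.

B

A → no match
B → match
C → no match
D → no match
E → no match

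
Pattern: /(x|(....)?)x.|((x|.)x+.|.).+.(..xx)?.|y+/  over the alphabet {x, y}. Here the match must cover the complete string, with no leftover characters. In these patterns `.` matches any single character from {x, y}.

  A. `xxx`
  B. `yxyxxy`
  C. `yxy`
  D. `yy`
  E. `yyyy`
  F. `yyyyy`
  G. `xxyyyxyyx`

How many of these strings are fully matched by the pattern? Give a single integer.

A → match
B → match
C → no match
D → match
E → match
F → match
G → match
Total matched: 6

6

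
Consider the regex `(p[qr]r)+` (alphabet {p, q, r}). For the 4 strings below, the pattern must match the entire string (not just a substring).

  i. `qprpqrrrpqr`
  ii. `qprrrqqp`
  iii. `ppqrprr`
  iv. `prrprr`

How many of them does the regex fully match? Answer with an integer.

1

i → no match — must start with `p`
ii → no match — must start with `p`
iii → no match
iv → match
Total matched: 1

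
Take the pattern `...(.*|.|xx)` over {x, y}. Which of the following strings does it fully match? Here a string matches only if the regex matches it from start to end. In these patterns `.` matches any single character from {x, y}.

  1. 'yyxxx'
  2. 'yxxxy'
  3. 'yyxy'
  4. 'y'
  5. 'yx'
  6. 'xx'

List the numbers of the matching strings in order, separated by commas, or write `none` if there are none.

1, 2, 3

1 → match
2 → match
3 → match
4 → no match
5 → no match
6 → no match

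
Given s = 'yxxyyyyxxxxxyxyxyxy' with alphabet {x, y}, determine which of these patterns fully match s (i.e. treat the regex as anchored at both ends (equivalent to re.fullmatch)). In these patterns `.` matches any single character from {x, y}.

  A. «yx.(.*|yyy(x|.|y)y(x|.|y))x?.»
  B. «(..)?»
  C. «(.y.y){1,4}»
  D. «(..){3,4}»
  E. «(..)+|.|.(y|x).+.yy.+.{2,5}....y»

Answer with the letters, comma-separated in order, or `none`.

A, E

A → match
B → no match
C → no match
D → no match
E → match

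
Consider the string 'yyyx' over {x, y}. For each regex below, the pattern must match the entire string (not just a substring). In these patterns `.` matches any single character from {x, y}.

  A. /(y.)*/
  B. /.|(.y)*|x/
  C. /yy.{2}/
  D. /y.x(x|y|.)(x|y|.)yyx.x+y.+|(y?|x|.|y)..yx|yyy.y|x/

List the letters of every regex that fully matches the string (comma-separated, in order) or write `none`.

A → match
B → no match
C → match
D → match

A, C, D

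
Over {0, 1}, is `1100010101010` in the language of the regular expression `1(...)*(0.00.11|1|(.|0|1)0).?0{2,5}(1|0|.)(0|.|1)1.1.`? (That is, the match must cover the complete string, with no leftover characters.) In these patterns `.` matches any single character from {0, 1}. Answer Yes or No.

No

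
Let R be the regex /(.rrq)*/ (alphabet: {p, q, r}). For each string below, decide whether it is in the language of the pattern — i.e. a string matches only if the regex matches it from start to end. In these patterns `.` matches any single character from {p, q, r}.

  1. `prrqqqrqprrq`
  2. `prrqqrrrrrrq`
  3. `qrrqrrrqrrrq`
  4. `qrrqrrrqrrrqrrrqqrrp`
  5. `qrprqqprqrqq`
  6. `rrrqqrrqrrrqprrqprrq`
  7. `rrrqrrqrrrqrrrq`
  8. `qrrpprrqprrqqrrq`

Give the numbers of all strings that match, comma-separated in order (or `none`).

1. `prrqqqrqprrq` → no match
2. `prrqqrrrrrrq` → no match
3. `qrrqrrrqrrrq` → match
4 → no match
5. `qrprqqprqrqq` → no match
6 → match
7 → no match
8 → no match

3, 6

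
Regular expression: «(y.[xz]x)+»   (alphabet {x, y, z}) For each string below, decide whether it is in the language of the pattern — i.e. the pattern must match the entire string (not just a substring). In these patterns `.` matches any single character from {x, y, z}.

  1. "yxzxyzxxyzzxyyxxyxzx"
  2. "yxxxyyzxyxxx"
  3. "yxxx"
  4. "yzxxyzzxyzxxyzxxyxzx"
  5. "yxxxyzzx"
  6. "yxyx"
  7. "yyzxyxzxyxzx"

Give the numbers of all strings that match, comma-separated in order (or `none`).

1, 2, 3, 4, 5, 7

1 → match
2. "yxxxyyzxyxxx" → match
3. "yxxx" → match
4 → match
5. "yxxxyzzx" → match
6. "yxyx" → no match
7. "yyzxyxzxyxzx" → match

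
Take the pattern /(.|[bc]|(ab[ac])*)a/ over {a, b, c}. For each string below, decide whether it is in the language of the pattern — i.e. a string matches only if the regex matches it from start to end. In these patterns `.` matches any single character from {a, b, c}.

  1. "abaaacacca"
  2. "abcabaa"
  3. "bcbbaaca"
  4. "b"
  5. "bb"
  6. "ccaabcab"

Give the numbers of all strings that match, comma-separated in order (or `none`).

1 → no match
2 → match
3 → no match
4 → no match — must end with "a"
5 → no match — must end with "a"
6 → no match — must end with "a"

2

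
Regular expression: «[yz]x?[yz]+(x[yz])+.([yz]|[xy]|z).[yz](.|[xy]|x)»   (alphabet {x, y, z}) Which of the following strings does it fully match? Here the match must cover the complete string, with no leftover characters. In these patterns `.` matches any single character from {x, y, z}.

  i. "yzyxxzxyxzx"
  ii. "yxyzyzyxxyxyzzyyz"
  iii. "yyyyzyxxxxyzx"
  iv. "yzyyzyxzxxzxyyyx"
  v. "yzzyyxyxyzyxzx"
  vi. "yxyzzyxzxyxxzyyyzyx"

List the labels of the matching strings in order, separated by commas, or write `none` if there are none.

v

i → no match
ii → no match
iii → no match
iv → no match
v → match
vi → no match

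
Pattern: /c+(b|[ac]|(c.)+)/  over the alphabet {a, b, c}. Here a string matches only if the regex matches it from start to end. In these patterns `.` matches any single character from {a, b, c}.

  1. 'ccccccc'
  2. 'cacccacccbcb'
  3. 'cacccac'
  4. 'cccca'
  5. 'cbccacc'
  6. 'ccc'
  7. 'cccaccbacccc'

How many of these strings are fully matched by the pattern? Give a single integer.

3

1 → match
2 → no match
3 → no match
4 → match
5 → no match
6 → match
7 → no match
Total matched: 3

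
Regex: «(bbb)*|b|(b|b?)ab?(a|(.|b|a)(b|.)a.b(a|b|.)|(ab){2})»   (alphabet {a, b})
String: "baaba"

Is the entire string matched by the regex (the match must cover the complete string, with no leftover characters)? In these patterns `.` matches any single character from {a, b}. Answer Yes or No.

No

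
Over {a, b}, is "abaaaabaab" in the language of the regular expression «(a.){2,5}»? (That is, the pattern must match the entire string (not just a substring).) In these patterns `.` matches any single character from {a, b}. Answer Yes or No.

No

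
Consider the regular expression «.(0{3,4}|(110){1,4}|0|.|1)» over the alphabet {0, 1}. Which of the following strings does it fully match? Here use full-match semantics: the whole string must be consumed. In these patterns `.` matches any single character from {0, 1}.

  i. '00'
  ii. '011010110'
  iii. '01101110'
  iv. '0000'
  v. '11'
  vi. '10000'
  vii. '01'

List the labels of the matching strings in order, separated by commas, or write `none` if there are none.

i → match
ii → no match
iii → no match
iv → match
v → match
vi → match
vii → match

i, iv, v, vi, vii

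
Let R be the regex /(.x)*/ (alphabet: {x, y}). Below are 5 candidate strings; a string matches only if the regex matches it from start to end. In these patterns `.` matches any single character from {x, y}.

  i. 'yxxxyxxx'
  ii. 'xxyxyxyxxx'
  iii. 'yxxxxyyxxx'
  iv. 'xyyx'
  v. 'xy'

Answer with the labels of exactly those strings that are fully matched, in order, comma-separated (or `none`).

i → match
ii → match
iii → no match
iv → no match
v → no match

i, ii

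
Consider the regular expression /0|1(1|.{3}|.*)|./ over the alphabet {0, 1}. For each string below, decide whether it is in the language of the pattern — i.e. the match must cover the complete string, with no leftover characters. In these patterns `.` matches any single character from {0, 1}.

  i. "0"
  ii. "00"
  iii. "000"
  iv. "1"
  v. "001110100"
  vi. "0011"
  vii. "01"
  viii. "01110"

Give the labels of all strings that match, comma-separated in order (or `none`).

i → match
ii → no match
iii → no match
iv → match
v → no match
vi → no match
vii → no match
viii → no match

i, iv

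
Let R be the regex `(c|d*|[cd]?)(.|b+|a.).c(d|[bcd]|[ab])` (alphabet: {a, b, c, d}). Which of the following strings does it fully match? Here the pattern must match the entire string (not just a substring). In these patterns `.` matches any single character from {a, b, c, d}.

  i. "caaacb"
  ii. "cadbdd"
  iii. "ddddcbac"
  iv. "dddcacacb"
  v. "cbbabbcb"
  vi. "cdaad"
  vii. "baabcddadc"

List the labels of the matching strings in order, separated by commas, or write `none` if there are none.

i

i. "caaacb" → match
ii. "cadbdd" → no match
iii. "ddddcbac" → no match
iv. "dddcacacb" → no match
v. "cbbabbcb" → no match
vi. "cdaad" → no match
vii. "baabcddadc" → no match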